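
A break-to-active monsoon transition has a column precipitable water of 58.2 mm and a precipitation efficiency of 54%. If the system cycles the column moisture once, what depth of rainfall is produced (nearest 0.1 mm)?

Rainfall = ε × PW = 0.54 × 58.2 = 31.4 mm.

rainfall ≈ 31.4 mm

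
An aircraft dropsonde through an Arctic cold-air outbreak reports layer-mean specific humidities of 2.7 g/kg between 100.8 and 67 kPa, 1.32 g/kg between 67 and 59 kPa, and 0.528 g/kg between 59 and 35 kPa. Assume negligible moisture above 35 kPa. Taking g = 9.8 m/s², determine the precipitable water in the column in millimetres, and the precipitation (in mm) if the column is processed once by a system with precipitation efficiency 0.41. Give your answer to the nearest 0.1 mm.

PW ≈ 11.7 mm; precipitation ≈ 4.8 mm

Precipitable water is the column-integrated vapour mass per unit area: PW = (1/g) Σ q̄ Δp, with q in kg/kg and Δp in Pa (1 kg/m² of water = 1 mm).
Layer 100.8–67 kPa: Δp = 338 hPa = 33800 Pa, q̄ = 0.0027 kg/kg → 0.0027 × 33800 / 9.8 = 9.31 mm
Layer 67–59 kPa: Δp = 80 hPa = 8000 Pa, q̄ = 0.00132 kg/kg → 0.00132 × 8000 / 9.8 = 1.08 mm
Layer 59–35 kPa: Δp = 240 hPa = 24000 Pa, q̄ = 0.000528 kg/kg → 0.000528 × 24000 / 9.8 = 1.29 mm
PW = 9.31 + 1.08 + 1.29 = 11.68 ≈ 11.7 mm.
Precipitation = ε × PW = 0.41 × 11.7 = 4.8 mm.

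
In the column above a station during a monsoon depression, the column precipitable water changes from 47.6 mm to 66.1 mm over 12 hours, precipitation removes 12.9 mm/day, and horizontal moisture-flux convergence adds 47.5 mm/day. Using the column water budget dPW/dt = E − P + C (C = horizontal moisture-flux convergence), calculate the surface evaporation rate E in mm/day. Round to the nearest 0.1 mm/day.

E ≈ 2.4 mm/day

dPW/dt = (66.1 − 47.6) mm / (12/24 day) = +37.000 mm/day.
E = dPW/dt + P − C = (+37.000) + 12.9 − (47.5) = 2.4 mm/day.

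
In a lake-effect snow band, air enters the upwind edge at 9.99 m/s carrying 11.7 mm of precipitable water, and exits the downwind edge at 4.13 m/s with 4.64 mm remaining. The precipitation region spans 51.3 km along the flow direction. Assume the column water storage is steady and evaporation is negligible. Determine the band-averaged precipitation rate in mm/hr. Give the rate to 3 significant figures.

Column moisture flux per unit crosswind length is F = V × PW.
Inflow: F_in = 9.99 × 11.7 = 116.883 mm·m/s
Outflow: F_out = 4.13 × 4.64 = 19.1632 mm·m/s
Steady-state rate R = (F_in − F_out)/L = (116.883 − 19.1632) / 51300 m = 1.905e-03 mm/s.
R = 1.905e-03 × 3600 = 6.86 mm/hr.

R ≈ 6.86 mm/hr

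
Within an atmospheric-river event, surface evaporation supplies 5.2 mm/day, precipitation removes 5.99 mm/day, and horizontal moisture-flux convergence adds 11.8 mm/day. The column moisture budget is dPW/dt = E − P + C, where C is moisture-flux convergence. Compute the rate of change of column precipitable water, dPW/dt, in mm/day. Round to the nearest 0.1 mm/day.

dPW/dt = E − P + C = 5.2 − 5.99 + (11.8) = 11.0 mm/day.

dPW/dt ≈ 11.0 mm/day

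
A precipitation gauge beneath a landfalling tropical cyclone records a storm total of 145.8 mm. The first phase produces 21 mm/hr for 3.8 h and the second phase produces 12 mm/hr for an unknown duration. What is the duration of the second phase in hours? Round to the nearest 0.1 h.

Known phases: 21 × 3.8 = 79.8 mm.
Remaining depth = 145.8 − 79.8 = 66 mm.
Duration = 66 / 12 = 5.5 h.

duration ≈ 5.5 h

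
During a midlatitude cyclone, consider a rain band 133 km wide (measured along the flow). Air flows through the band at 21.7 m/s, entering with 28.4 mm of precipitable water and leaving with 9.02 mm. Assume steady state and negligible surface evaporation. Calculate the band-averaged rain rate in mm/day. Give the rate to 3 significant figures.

Column moisture flux per unit crosswind length is F = V × PW.
Inflow: F_in = 21.7 × 28.4 = 616.28 mm·m/s
Outflow: F_out = 21.7 × 9.02 = 195.734 mm·m/s
Steady-state rate R = (F_in − F_out)/L = (616.28 − 195.734) / 133000 m = 3.162e-03 mm/s.
R = 3.162e-03 × 3600 × 24 = 273 mm/day.

R ≈ 273 mm/day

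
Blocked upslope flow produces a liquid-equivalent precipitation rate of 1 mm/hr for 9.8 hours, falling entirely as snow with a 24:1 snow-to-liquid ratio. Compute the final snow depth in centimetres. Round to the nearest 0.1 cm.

Liquid-equivalent depth = 1 × 9.8 = 9.8 mm.
Snow depth = 9.8 mm × 24 = 235.2 mm = 23.5 cm.

snow depth ≈ 23.5 cm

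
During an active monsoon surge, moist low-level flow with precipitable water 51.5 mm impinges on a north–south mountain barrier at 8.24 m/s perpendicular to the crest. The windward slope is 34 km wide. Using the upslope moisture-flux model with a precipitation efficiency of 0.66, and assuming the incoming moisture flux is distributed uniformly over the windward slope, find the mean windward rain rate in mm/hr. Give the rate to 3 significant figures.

Incoming column moisture flux per unit ridge length: F = V × PW = 8.24 × 51.5 = 424.36 mm·m/s.
Spread over the 34 km slope with efficiency ε = 0.66: R = ε·F/W = 0.66 × 424.36 / 34000 m = 8.238e-03 mm/s.
R = 8.238e-03 × 3600 = 29.7 mm/hr.

R ≈ 29.7 mm/hr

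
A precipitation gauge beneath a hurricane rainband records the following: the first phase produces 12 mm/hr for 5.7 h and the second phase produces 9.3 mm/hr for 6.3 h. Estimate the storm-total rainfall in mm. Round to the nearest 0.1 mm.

total ≈ 127.0 mm

Total = Σ Rᵢ Δtᵢ = 12 × 5.7 + 9.3 × 6.3
      = 68.4 + 58.59 = 127.0 mm.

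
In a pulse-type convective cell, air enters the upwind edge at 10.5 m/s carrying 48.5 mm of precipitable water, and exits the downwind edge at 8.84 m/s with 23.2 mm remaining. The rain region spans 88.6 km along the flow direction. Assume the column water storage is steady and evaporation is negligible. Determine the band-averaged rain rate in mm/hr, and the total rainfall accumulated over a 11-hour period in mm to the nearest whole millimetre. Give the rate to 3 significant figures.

Column moisture flux per unit crosswind length is F = V × PW.
Inflow: F_in = 10.5 × 48.5 = 509.25 mm·m/s
Outflow: F_out = 8.84 × 23.2 = 205.088 mm·m/s
Steady-state rate R = (F_in − F_out)/L = (509.25 − 205.088) / 88600 m = 3.433e-03 mm/s.
R = 3.433e-03 × 3600 = 12.4 mm/hr.
Over 11 h: total = 12.4 × 11 = 136.4 ≈ 136 mm.

R ≈ 12.4 mm/hr; total ≈ 136 mm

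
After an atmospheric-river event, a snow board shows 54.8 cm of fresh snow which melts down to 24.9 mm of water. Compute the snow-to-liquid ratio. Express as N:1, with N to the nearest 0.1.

Ratio = snow depth / SWE = 548 mm / 24.9 mm = 22.0, i.e. 22.0:1.

ratio ≈ 22.0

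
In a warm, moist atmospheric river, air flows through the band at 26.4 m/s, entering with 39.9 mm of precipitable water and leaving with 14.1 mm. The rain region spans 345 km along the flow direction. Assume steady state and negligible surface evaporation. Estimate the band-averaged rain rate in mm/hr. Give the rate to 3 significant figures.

R ≈ 7.11 mm/hr

Column moisture flux per unit crosswind length is F = V × PW.
Inflow: F_in = 26.4 × 39.9 = 1053.36 mm·m/s
Outflow: F_out = 26.4 × 14.1 = 372.24 mm·m/s
Steady-state rate R = (F_in − F_out)/L = (1053.36 − 372.24) / 345000 m = 1.974e-03 mm/s.
R = 1.974e-03 × 3600 = 7.11 mm/hr.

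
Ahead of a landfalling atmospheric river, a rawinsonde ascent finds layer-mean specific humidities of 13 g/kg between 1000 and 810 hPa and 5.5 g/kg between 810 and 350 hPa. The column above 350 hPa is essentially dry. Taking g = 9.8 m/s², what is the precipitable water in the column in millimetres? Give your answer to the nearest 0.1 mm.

Precipitable water is the column-integrated vapour mass per unit area: PW = (1/g) Σ q̄ Δp, with q in kg/kg and Δp in Pa (1 kg/m² of water = 1 mm).
Layer 1000–810 hPa: Δp = 190 hPa = 19000 Pa, q̄ = 0.013 kg/kg → 0.013 × 19000 / 9.8 = 25.20 mm
Layer 810–350 hPa: Δp = 460 hPa = 46000 Pa, q̄ = 0.0055 kg/kg → 0.0055 × 46000 / 9.8 = 25.82 mm
PW = 25.20 + 25.82 = 51.02 ≈ 51.0 mm.

PW ≈ 51.0 mm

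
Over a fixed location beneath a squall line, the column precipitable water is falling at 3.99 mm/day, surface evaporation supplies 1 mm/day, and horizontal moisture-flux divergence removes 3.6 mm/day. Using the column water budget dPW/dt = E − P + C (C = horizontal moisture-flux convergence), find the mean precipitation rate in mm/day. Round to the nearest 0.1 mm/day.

dPW/dt = -3.99 mm/day.
P = E + C − dPW/dt = 1 + (-3.6) − (-3.99) = 1.4 mm/day.

P ≈ 1.4 mm/day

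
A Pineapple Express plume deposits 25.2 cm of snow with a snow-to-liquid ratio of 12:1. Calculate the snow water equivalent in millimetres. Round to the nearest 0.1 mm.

SWE = snow depth / ratio = 25.2 cm / 12 = 2.100 cm = 21.0 mm.

SWE ≈ 21.0 mm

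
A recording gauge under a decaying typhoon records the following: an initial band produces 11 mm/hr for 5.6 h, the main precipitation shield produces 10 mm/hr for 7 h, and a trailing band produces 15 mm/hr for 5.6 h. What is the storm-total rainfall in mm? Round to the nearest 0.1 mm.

Total = Σ Rᵢ Δtᵢ = 11 × 5.6 + 10 × 7 + 15 × 5.6
      = 61.6 + 70 + 84 = 215.6 mm.

total ≈ 215.6 mm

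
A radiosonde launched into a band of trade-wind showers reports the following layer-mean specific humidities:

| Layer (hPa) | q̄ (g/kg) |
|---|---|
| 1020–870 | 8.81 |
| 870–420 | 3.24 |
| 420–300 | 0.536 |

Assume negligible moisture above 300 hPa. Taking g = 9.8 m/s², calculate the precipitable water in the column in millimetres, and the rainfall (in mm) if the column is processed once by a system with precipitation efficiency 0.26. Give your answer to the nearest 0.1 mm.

Precipitable water is the column-integrated vapour mass per unit area: PW = (1/g) Σ q̄ Δp, with q in kg/kg and Δp in Pa (1 kg/m² of water = 1 mm).
Layer 1020–870 hPa: Δp = 150 hPa = 15000 Pa, q̄ = 0.00881 kg/kg → 0.00881 × 15000 / 9.8 = 13.48 mm
Layer 870–420 hPa: Δp = 450 hPa = 45000 Pa, q̄ = 0.00324 kg/kg → 0.00324 × 45000 / 9.8 = 14.88 mm
Layer 420–300 hPa: Δp = 120 hPa = 12000 Pa, q̄ = 0.000536 kg/kg → 0.000536 × 12000 / 9.8 = 0.66 mm
PW = 13.48 + 14.88 + 0.66 = 29.02 ≈ 29.0 mm.
Rainfall = ε × PW = 0.26 × 29.0 = 7.5 mm.

PW ≈ 29.0 mm; rainfall ≈ 7.5 mm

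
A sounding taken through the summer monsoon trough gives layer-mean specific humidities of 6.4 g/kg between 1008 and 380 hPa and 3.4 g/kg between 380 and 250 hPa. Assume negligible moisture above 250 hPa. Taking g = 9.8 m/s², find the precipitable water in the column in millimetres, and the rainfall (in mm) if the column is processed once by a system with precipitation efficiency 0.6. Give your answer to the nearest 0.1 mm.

Precipitable water is the column-integrated vapour mass per unit area: PW = (1/g) Σ q̄ Δp, with q in kg/kg and Δp in Pa (1 kg/m² of water = 1 mm).
Layer 1008–380 hPa: Δp = 628 hPa = 62800 Pa, q̄ = 0.0064 kg/kg → 0.0064 × 62800 / 9.8 = 41.01 mm
Layer 380–250 hPa: Δp = 130 hPa = 13000 Pa, q̄ = 0.0034 kg/kg → 0.0034 × 13000 / 9.8 = 4.51 mm
PW = 41.01 + 4.51 = 45.52 ≈ 45.5 mm.
Rainfall = ε × PW = 0.6 × 45.5 = 27.3 mm.

PW ≈ 45.5 mm; rainfall ≈ 27.3 mm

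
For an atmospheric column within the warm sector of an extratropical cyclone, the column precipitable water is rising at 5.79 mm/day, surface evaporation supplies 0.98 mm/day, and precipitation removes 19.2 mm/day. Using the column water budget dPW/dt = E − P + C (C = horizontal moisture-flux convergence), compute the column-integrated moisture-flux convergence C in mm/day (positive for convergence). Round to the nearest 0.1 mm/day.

C ≈ 24.0 mm/day

dPW/dt = +5.79 mm/day.
C = dPW/dt − E + P = (+5.79) − 0.98 + 19.2 = 24.0 mm/day.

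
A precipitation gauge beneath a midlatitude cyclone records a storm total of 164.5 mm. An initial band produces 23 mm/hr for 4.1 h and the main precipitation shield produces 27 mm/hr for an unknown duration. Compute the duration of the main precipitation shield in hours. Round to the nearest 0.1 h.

Known phases: 23 × 4.1 = 94.3 mm.
Remaining depth = 164.5 − 94.3 = 70.2 mm.
Duration = 70.2 / 27 = 2.6 h.

duration ≈ 2.6 h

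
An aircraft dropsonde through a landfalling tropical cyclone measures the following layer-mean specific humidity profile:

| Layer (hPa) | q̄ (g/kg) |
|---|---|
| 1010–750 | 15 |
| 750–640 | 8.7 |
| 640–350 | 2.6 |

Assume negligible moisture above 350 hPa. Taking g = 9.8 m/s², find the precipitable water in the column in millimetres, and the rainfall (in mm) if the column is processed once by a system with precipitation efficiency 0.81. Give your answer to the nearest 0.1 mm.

PW ≈ 57.3 mm; rainfall ≈ 46.4 mm

Precipitable water is the column-integrated vapour mass per unit area: PW = (1/g) Σ q̄ Δp, with q in kg/kg and Δp in Pa (1 kg/m² of water = 1 mm).
Layer 1010–750 hPa: Δp = 260 hPa = 26000 Pa, q̄ = 0.015 kg/kg → 0.015 × 26000 / 9.8 = 39.80 mm
Layer 750–640 hPa: Δp = 110 hPa = 11000 Pa, q̄ = 0.0087 kg/kg → 0.0087 × 11000 / 9.8 = 9.77 mm
Layer 640–350 hPa: Δp = 290 hPa = 29000 Pa, q̄ = 0.0026 kg/kg → 0.0026 × 29000 / 9.8 = 7.69 mm
PW = 39.80 + 9.77 + 7.69 = 57.26 ≈ 57.3 mm.
Rainfall = ε × PW = 0.81 × 57.3 = 46.4 mm.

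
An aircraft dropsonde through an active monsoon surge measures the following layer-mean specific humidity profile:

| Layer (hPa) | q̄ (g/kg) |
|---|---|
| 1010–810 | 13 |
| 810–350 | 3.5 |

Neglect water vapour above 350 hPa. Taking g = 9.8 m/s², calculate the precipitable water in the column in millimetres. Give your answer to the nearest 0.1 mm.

PW ≈ 43.0 mm

Precipitable water is the column-integrated vapour mass per unit area: PW = (1/g) Σ q̄ Δp, with q in kg/kg and Δp in Pa (1 kg/m² of water = 1 mm).
Layer 1010–810 hPa: Δp = 200 hPa = 20000 Pa, q̄ = 0.013 kg/kg → 0.013 × 20000 / 9.8 = 26.53 mm
Layer 810–350 hPa: Δp = 460 hPa = 46000 Pa, q̄ = 0.0035 kg/kg → 0.0035 × 46000 / 9.8 = 16.43 mm
PW = 26.53 + 16.43 = 42.96 ≈ 43.0 mm.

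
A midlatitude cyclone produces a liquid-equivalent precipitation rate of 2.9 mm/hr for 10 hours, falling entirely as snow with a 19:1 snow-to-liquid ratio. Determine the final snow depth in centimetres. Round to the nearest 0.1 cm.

snow depth ≈ 55.1 cm

Liquid-equivalent depth = 2.9 × 10 = 29 mm.
Snow depth = 29 mm × 19 = 551 mm = 55.1 cm.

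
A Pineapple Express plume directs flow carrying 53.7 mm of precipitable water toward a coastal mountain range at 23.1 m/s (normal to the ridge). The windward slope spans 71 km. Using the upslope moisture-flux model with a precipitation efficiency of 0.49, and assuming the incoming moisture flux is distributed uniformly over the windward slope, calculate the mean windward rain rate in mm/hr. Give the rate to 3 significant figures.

Incoming column moisture flux per unit ridge length: F = V × PW = 23.1 × 53.7 = 1240.47 mm·m/s.
Spread over the 71 km slope with efficiency ε = 0.49: R = ε·F/W = 0.49 × 1240.47 / 71000 m = 8.561e-03 mm/s.
R = 8.561e-03 × 3600 = 30.8 mm/hr.

R ≈ 30.8 mm/hr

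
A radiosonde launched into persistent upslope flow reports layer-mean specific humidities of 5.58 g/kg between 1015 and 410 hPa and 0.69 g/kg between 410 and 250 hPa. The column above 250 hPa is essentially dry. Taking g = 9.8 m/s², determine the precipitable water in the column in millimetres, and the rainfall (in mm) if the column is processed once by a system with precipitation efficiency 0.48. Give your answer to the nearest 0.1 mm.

Precipitable water is the column-integrated vapour mass per unit area: PW = (1/g) Σ q̄ Δp, with q in kg/kg and Δp in Pa (1 kg/m² of water = 1 mm).
Layer 1015–410 hPa: Δp = 605 hPa = 60500 Pa, q̄ = 0.00558 kg/kg → 0.00558 × 60500 / 9.8 = 34.45 mm
Layer 410–250 hPa: Δp = 160 hPa = 16000 Pa, q̄ = 0.00069 kg/kg → 0.00069 × 16000 / 9.8 = 1.13 mm
PW = 34.45 + 1.13 = 35.58 ≈ 35.6 mm.
Rainfall = ε × PW = 0.48 × 35.6 = 17.1 mm.

PW ≈ 35.6 mm; rainfall ≈ 17.1 mm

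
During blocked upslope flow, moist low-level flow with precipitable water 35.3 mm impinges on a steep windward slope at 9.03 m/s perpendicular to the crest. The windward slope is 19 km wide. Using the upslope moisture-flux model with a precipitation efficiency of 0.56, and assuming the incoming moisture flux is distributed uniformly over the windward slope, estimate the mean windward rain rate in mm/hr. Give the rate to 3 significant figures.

R ≈ 33.8 mm/hr

Incoming column moisture flux per unit ridge length: F = V × PW = 9.03 × 35.3 = 318.759 mm·m/s.
Spread over the 19 km slope with efficiency ε = 0.56: R = ε·F/W = 0.56 × 318.759 / 19000 m = 9.395e-03 mm/s.
R = 9.395e-03 × 3600 = 33.8 mm/hr.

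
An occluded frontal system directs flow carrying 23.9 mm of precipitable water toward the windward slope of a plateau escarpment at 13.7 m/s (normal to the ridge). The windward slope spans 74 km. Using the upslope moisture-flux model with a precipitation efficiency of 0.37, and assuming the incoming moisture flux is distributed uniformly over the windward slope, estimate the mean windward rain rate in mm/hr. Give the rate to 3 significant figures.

R ≈ 5.89 mm/hr

Incoming column moisture flux per unit ridge length: F = V × PW = 13.7 × 23.9 = 327.43 mm·m/s.
Spread over the 74 km slope with efficiency ε = 0.37: R = ε·F/W = 0.37 × 327.43 / 74000 m = 1.637e-03 mm/s.
R = 1.637e-03 × 3600 = 5.89 mm/hr.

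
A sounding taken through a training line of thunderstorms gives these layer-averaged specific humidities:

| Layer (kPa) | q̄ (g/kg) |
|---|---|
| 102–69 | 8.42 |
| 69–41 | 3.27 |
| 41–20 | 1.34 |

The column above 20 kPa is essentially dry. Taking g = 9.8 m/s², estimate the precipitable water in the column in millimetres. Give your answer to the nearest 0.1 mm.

Precipitable water is the column-integrated vapour mass per unit area: PW = (1/g) Σ q̄ Δp, with q in kg/kg and Δp in Pa (1 kg/m² of water = 1 mm).
Layer 102–69 kPa: Δp = 330 hPa = 33000 Pa, q̄ = 0.00842 kg/kg → 0.00842 × 33000 / 9.8 = 28.35 mm
Layer 69–41 kPa: Δp = 280 hPa = 28000 Pa, q̄ = 0.00327 kg/kg → 0.00327 × 28000 / 9.8 = 9.34 mm
Layer 41–20 kPa: Δp = 210 hPa = 21000 Pa, q̄ = 0.00134 kg/kg → 0.00134 × 21000 / 9.8 = 2.87 mm
PW = 28.35 + 9.34 + 2.87 = 40.56 ≈ 40.6 mm.

PW ≈ 40.6 mm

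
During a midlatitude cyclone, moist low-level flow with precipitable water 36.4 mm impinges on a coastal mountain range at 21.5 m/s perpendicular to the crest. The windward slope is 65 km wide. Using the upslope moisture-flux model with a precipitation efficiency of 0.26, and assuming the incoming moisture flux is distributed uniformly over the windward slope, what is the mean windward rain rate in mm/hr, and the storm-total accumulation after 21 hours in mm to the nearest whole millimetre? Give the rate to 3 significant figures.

R ≈ 11.3 mm/hr; total ≈ 237 mm

Incoming column moisture flux per unit ridge length: F = V × PW = 21.5 × 36.4 = 782.6 mm·m/s.
Spread over the 65 km slope with efficiency ε = 0.26: R = ε·F/W = 0.26 × 782.6 / 65000 m = 3.130e-03 mm/s.
R = 3.130e-03 × 3600 = 11.3 mm/hr.
Over 21 h: total = 11.3 × 21 = 237.3 ≈ 237 mm.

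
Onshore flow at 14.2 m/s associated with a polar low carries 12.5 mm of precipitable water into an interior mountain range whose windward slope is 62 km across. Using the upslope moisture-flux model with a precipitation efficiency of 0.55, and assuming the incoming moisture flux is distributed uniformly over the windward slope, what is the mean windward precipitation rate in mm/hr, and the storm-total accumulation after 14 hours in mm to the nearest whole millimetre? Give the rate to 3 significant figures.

Incoming column moisture flux per unit ridge length: F = V × PW = 14.2 × 12.5 = 177.5 mm·m/s.
Spread over the 62 km slope with efficiency ε = 0.55: R = ε·F/W = 0.55 × 177.5 / 62000 m = 1.575e-03 mm/s.
R = 1.575e-03 × 3600 = 5.67 mm/hr.
Over 14 h: total = 5.67 × 14 = 79.38 ≈ 79 mm.

R ≈ 5.67 mm/hr; total ≈ 79 mm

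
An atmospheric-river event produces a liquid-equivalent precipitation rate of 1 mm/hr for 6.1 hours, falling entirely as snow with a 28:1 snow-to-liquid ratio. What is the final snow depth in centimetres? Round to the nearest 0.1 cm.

Liquid-equivalent depth = 1 × 6.1 = 6.1 mm.
Snow depth = 6.1 mm × 28 = 170.8 mm = 17.1 cm.

snow depth ≈ 17.1 cm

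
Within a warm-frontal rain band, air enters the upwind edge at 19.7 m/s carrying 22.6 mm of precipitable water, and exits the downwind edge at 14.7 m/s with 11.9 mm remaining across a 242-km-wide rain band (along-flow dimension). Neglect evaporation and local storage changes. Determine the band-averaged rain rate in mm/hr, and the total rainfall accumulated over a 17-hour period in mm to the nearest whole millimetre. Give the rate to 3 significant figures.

Column moisture flux per unit crosswind length is F = V × PW.
Inflow: F_in = 19.7 × 22.6 = 445.22 mm·m/s
Outflow: F_out = 14.7 × 11.9 = 174.93 mm·m/s
Steady-state rate R = (F_in − F_out)/L = (445.22 − 174.93) / 242000 m = 1.117e-03 mm/s.
R = 1.117e-03 × 3600 = 4.02 mm/hr.
Over 17 h: total = 4.02 × 17 = 68.34 ≈ 68 mm.

R ≈ 4.02 mm/hr; total ≈ 68 mm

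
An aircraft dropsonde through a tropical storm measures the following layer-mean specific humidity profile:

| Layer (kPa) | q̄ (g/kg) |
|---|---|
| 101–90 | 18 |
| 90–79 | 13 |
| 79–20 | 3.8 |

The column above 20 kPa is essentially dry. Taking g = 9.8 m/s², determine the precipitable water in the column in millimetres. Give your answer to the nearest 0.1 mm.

Precipitable water is the column-integrated vapour mass per unit area: PW = (1/g) Σ q̄ Δp, with q in kg/kg and Δp in Pa (1 kg/m² of water = 1 mm).
Layer 101–90 kPa: Δp = 110 hPa = 11000 Pa, q̄ = 0.018 kg/kg → 0.018 × 11000 / 9.8 = 20.20 mm
Layer 90–79 kPa: Δp = 110 hPa = 11000 Pa, q̄ = 0.013 kg/kg → 0.013 × 11000 / 9.8 = 14.59 mm
Layer 79–20 kPa: Δp = 590 hPa = 59000 Pa, q̄ = 0.0038 kg/kg → 0.0038 × 59000 / 9.8 = 22.88 mm
PW = 20.20 + 14.59 + 22.88 = 57.67 ≈ 57.7 mm.

PW ≈ 57.7 mm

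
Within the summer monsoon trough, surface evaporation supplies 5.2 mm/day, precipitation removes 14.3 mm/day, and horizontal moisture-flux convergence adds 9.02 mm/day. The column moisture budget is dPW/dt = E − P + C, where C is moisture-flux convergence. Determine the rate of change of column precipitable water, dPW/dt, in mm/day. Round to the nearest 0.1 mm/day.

dPW/dt ≈ -0.1 mm/day

dPW/dt = E − P + C = 5.2 − 14.3 + (9.02) = -0.1 mm/day.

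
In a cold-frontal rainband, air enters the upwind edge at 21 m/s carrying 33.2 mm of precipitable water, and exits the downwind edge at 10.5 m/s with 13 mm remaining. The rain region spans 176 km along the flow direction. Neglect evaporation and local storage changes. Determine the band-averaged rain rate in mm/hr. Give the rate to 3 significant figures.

Column moisture flux per unit crosswind length is F = V × PW.
Inflow: F_in = 21 × 33.2 = 697.2 mm·m/s
Outflow: F_out = 10.5 × 13 = 136.5 mm·m/s
Steady-state rate R = (F_in − F_out)/L = (697.2 − 136.5) / 176000 m = 3.186e-03 mm/s.
R = 3.186e-03 × 3600 = 11.5 mm/hr.

R ≈ 11.5 mm/hr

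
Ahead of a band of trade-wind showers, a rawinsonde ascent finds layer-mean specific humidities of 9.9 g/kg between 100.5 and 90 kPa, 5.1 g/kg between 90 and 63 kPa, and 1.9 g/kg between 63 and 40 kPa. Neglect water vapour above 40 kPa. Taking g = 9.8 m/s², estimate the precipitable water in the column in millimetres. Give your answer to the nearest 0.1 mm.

Precipitable water is the column-integrated vapour mass per unit area: PW = (1/g) Σ q̄ Δp, with q in kg/kg and Δp in Pa (1 kg/m² of water = 1 mm).
Layer 100.5–90 kPa: Δp = 105 hPa = 10500 Pa, q̄ = 0.0099 kg/kg → 0.0099 × 10500 / 9.8 = 10.61 mm
Layer 90–63 kPa: Δp = 270 hPa = 27000 Pa, q̄ = 0.0051 kg/kg → 0.0051 × 27000 / 9.8 = 14.05 mm
Layer 63–40 kPa: Δp = 230 hPa = 23000 Pa, q̄ = 0.0019 kg/kg → 0.0019 × 23000 / 9.8 = 4.46 mm
PW = 10.61 + 14.05 + 4.46 = 29.12 ≈ 29.1 mm.

PW ≈ 29.1 mm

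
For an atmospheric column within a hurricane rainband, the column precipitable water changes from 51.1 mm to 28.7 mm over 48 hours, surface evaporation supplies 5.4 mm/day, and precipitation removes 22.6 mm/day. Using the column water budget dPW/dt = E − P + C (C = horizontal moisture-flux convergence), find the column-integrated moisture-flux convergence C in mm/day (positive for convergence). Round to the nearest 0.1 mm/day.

dPW/dt = (28.7 − 51.1) mm / (48/24 day) = -11.200 mm/day.
C = dPW/dt − E + P = (-11.200) − 5.4 + 22.6 = 6.0 mm/day.

C ≈ 6.0 mm/day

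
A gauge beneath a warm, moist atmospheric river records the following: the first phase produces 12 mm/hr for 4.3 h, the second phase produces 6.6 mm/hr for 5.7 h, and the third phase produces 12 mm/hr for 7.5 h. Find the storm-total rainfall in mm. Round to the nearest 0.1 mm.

Total = Σ Rᵢ Δtᵢ = 12 × 4.3 + 6.6 × 5.7 + 12 × 7.5
      = 51.6 + 37.62 + 90 = 179.2 mm.

total ≈ 179.2 mm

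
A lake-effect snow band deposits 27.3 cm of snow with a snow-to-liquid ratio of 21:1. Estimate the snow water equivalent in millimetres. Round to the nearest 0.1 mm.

SWE ≈ 13.0 mm

SWE = snow depth / ratio = 27.3 cm / 21 = 1.300 cm = 13.0 mm.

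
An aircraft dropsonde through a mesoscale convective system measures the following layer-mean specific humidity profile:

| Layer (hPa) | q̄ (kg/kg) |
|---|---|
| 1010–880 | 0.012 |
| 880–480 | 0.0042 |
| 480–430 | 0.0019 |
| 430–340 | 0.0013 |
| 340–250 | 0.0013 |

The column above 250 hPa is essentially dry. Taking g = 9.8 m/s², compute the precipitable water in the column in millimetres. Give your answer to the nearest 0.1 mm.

Precipitable water is the column-integrated vapour mass per unit area: PW = (1/g) Σ q̄ Δp, with q in kg/kg and Δp in Pa (1 kg/m² of water = 1 mm).
Layer 1010–880 hPa: Δp = 130 hPa = 13000 Pa, q̄ = 0.012 kg/kg → 0.012 × 13000 / 9.8 = 15.92 mm
Layer 880–480 hPa: Δp = 400 hPa = 40000 Pa, q̄ = 0.0042 kg/kg → 0.0042 × 40000 / 9.8 = 17.14 mm
Layer 480–430 hPa: Δp = 50 hPa = 5000 Pa, q̄ = 0.0019 kg/kg → 0.0019 × 5000 / 9.8 = 0.97 mm
Layer 430–340 hPa: Δp = 90 hPa = 9000 Pa, q̄ = 0.0013 kg/kg → 0.0013 × 9000 / 9.8 = 1.19 mm
Layer 340–250 hPa: Δp = 90 hPa = 9000 Pa, q̄ = 0.0013 kg/kg → 0.0013 × 9000 / 9.8 = 1.19 mm
PW = 15.92 + 17.14 + 0.97 + 1.19 + 1.19 = 36.41 ≈ 36.4 mm.

PW ≈ 36.4 mm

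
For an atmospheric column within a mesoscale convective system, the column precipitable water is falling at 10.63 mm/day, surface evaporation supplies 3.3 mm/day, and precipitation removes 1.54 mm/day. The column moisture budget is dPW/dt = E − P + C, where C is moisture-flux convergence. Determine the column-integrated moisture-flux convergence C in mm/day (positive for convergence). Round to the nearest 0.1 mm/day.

C ≈ -12.4 mm/day

dPW/dt = -10.63 mm/day.
C = dPW/dt − E + P = (-10.63) − 3.3 + 1.54 = -12.4 mm/day.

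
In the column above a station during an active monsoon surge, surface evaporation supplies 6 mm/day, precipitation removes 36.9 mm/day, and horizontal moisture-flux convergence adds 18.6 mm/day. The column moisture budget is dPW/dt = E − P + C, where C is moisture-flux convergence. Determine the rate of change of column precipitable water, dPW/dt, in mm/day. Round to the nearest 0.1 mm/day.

dPW/dt = E − P + C = 6 − 36.9 + (18.6) = -12.3 mm/day.

dPW/dt ≈ -12.3 mm/day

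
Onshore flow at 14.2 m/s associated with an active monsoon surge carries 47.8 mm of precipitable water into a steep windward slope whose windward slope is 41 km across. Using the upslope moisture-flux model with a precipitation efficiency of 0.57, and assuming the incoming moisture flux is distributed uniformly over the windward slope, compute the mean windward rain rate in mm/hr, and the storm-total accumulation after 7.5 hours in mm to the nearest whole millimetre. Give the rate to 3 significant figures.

R ≈ 34.0 mm/hr; total ≈ 255 mm

Incoming column moisture flux per unit ridge length: F = V × PW = 14.2 × 47.8 = 678.76 mm·m/s.
Spread over the 41 km slope with efficiency ε = 0.57: R = ε·F/W = 0.57 × 678.76 / 41000 m = 9.436e-03 mm/s.
R = 9.436e-03 × 3600 = 34.0 mm/hr.
Over 7.5 h: total = 34.0 × 7.5 = 255 mm.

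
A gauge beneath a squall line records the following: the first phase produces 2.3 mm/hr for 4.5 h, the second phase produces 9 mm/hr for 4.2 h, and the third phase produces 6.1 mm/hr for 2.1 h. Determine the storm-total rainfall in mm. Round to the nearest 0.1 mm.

total ≈ 61.0 mm

Total = Σ Rᵢ Δtᵢ = 2.3 × 4.5 + 9 × 4.2 + 6.1 × 2.1
      = 10.35 + 37.8 + 12.81 = 61.0 mm.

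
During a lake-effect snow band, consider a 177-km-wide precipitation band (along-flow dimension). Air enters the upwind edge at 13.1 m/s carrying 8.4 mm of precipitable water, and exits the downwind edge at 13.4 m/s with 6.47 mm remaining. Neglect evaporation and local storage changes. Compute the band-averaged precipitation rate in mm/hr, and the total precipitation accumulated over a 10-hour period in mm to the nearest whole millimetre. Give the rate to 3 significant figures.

Column moisture flux per unit crosswind length is F = V × PW.
Inflow: F_in = 13.1 × 8.4 = 110.04 mm·m/s
Outflow: F_out = 13.4 × 6.47 = 86.698 mm·m/s
Steady-state rate R = (F_in − F_out)/L = (110.04 − 86.698) / 177000 m = 1.319e-04 mm/s.
R = 1.319e-04 × 3600 = 0.475 mm/hr.
Over 10 h: total = 0.475 × 10 = 4.75 ≈ 5 mm.

R ≈ 0.475 mm/hr; total ≈ 5 mm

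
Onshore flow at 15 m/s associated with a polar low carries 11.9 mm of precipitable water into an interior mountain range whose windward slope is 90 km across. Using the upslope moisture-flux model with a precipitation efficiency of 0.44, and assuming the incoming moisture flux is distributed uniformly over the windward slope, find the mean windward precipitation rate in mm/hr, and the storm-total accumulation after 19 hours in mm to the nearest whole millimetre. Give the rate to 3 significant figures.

Incoming column moisture flux per unit ridge length: F = V × PW = 15 × 11.9 = 178.5 mm·m/s.
Spread over the 90 km slope with efficiency ε = 0.44: R = ε·F/W = 0.44 × 178.5 / 90000 m = 8.727e-04 mm/s.
R = 8.727e-04 × 3600 = 3.14 mm/hr.
Over 19 h: total = 3.14 × 19 = 59.66 ≈ 60 mm.

R ≈ 3.14 mm/hr; total ≈ 60 mm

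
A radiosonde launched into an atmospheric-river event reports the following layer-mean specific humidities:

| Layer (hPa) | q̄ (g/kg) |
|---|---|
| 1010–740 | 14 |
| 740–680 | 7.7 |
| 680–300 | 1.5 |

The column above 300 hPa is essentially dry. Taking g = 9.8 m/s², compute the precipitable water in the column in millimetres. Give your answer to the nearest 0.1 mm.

PW ≈ 49.1 mm

Precipitable water is the column-integrated vapour mass per unit area: PW = (1/g) Σ q̄ Δp, with q in kg/kg and Δp in Pa (1 kg/m² of water = 1 mm).
Layer 1010–740 hPa: Δp = 270 hPa = 27000 Pa, q̄ = 0.014 kg/kg → 0.014 × 27000 / 9.8 = 38.57 mm
Layer 740–680 hPa: Δp = 60 hPa = 6000 Pa, q̄ = 0.0077 kg/kg → 0.0077 × 6000 / 9.8 = 4.71 mm
Layer 680–300 hPa: Δp = 380 hPa = 38000 Pa, q̄ = 0.0015 kg/kg → 0.0015 × 38000 / 9.8 = 5.82 mm
PW = 38.57 + 4.71 + 5.82 = 49.10 ≈ 49.1 mm.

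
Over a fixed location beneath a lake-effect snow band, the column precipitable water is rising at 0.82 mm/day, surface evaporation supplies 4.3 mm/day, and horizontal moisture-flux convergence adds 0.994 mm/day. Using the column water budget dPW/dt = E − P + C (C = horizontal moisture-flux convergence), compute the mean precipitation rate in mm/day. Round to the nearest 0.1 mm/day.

dPW/dt = +0.82 mm/day.
P = E + C − dPW/dt = 4.3 + (0.994) − (+0.82) = 4.5 mm/day.

P ≈ 4.5 mm/day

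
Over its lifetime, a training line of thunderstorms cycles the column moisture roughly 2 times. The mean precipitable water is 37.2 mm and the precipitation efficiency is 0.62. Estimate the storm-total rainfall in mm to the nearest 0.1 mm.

Each cycle deposits ε × PW = 0.62 × 37.2 = 23.064 mm.
Over 2 cycles: 2 × 23.064 = 46.1 mm.

rainfall ≈ 46.1 mm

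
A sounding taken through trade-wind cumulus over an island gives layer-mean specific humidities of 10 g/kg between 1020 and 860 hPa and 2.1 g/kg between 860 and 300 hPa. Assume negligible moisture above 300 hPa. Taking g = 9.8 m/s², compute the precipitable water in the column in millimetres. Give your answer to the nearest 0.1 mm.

PW ≈ 28.3 mm

Precipitable water is the column-integrated vapour mass per unit area: PW = (1/g) Σ q̄ Δp, with q in kg/kg and Δp in Pa (1 kg/m² of water = 1 mm).
Layer 1020–860 hPa: Δp = 160 hPa = 16000 Pa, q̄ = 0.01 kg/kg → 0.01 × 16000 / 9.8 = 16.33 mm
Layer 860–300 hPa: Δp = 560 hPa = 56000 Pa, q̄ = 0.0021 kg/kg → 0.0021 × 56000 / 9.8 = 12.00 mm
PW = 16.33 + 12.00 = 28.33 ≈ 28.3 mm.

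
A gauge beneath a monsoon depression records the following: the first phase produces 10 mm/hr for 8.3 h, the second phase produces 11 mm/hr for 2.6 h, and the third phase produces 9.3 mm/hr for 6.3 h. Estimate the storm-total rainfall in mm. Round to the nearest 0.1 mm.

Total = Σ Rᵢ Δtᵢ = 10 × 8.3 + 11 × 2.6 + 9.3 × 6.3
      = 83 + 28.6 + 58.59 = 170.2 mm.

total ≈ 170.2 mm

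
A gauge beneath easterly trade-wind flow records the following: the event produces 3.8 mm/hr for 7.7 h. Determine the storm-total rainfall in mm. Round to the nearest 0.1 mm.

total ≈ 29.3 mm

Total = Σ Rᵢ Δtᵢ = 3.8 × 7.7
      = 29.26 = 29.3 mm.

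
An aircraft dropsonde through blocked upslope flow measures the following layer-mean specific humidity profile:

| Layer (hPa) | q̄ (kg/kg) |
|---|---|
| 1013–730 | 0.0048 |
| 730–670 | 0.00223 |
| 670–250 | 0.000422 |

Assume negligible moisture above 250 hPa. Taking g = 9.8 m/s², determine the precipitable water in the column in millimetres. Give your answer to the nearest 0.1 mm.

PW ≈ 17.0 mm

Precipitable water is the column-integrated vapour mass per unit area: PW = (1/g) Σ q̄ Δp, with q in kg/kg and Δp in Pa (1 kg/m² of water = 1 mm).
Layer 1013–730 hPa: Δp = 283 hPa = 28300 Pa, q̄ = 0.0048 kg/kg → 0.0048 × 28300 / 9.8 = 13.86 mm
Layer 730–670 hPa: Δp = 60 hPa = 6000 Pa, q̄ = 0.00223 kg/kg → 0.00223 × 6000 / 9.8 = 1.37 mm
Layer 670–250 hPa: Δp = 420 hPa = 42000 Pa, q̄ = 0.000422 kg/kg → 0.000422 × 42000 / 9.8 = 1.81 mm
PW = 13.86 + 1.37 + 1.81 = 17.04 ≈ 17.0 mm.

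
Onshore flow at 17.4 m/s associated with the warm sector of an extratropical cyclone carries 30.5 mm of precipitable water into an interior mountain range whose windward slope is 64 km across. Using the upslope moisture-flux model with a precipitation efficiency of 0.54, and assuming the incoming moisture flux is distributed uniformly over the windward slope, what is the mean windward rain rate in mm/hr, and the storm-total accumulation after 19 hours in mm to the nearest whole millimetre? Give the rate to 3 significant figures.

R ≈ 16.1 mm/hr; total ≈ 306 mm

Incoming column moisture flux per unit ridge length: F = V × PW = 17.4 × 30.5 = 530.7 mm·m/s.
Spread over the 64 km slope with efficiency ε = 0.54: R = ε·F/W = 0.54 × 530.7 / 64000 m = 4.478e-03 mm/s.
R = 4.478e-03 × 3600 = 16.1 mm/hr.
Over 19 h: total = 16.1 × 19 = 305.9 ≈ 306 mm.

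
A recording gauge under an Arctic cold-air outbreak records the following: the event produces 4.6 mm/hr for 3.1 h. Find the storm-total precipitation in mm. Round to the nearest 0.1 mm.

Total = Σ Rᵢ Δtᵢ = 4.6 × 3.1
      = 14.26 = 14.3 mm.

total ≈ 14.3 mm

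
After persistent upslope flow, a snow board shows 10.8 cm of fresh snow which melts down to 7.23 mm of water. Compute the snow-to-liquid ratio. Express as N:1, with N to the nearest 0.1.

ratio ≈ 14.9

Ratio = snow depth / SWE = 108 mm / 7.23 mm = 14.9, i.e. 14.9:1.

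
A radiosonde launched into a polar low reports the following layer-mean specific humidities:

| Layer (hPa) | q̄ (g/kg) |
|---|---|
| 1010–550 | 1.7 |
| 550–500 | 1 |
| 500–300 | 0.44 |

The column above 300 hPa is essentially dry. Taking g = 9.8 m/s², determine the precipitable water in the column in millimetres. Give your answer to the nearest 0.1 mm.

PW ≈ 9.4 mm

Precipitable water is the column-integrated vapour mass per unit area: PW = (1/g) Σ q̄ Δp, with q in kg/kg and Δp in Pa (1 kg/m² of water = 1 mm).
Layer 1010–550 hPa: Δp = 460 hPa = 46000 Pa, q̄ = 0.0017 kg/kg → 0.0017 × 46000 / 9.8 = 7.98 mm
Layer 550–500 hPa: Δp = 50 hPa = 5000 Pa, q̄ = 0.001 kg/kg → 0.001 × 5000 / 9.8 = 0.51 mm
Layer 500–300 hPa: Δp = 200 hPa = 20000 Pa, q̄ = 0.00044 kg/kg → 0.00044 × 20000 / 9.8 = 0.90 mm
PW = 7.98 + 0.51 + 0.90 = 9.39 ≈ 9.4 mm.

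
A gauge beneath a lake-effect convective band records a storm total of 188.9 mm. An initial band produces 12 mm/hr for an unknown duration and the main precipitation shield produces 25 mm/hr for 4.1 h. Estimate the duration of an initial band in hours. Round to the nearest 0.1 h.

Known phases: 25 × 4.1 = 102.5 mm.
Remaining depth = 188.9 − 102.5 = 86.4 mm.
Duration = 86.4 / 12 = 7.2 h.

duration ≈ 7.2 h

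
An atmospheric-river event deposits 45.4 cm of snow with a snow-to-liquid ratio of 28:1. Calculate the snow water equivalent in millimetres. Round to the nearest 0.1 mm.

SWE ≈ 16.2 mm

SWE = snow depth / ratio = 45.4 cm / 28 = 1.621 cm = 16.2 mm.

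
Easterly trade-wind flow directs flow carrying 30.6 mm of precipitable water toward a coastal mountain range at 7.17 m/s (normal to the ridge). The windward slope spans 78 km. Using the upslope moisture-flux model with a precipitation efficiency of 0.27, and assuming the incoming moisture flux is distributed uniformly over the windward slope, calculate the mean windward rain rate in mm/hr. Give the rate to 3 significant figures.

R ≈ 2.73 mm/hr

Incoming column moisture flux per unit ridge length: F = V × PW = 7.17 × 30.6 = 219.402 mm·m/s.
Spread over the 78 km slope with efficiency ε = 0.27: R = ε·F/W = 0.27 × 219.402 / 78000 m = 7.595e-04 mm/s.
R = 7.595e-04 × 3600 = 2.73 mm/hr.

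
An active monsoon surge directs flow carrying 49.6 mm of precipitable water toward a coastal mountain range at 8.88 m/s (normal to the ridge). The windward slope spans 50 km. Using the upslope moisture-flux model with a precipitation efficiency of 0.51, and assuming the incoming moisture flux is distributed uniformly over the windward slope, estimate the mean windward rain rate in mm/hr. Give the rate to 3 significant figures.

R ≈ 16.2 mm/hr

Incoming column moisture flux per unit ridge length: F = V × PW = 8.88 × 49.6 = 440.448 mm·m/s.
Spread over the 50 km slope with efficiency ε = 0.51: R = ε·F/W = 0.51 × 440.448 / 50000 m = 4.493e-03 mm/s.
R = 4.493e-03 × 3600 = 16.2 mm/hr.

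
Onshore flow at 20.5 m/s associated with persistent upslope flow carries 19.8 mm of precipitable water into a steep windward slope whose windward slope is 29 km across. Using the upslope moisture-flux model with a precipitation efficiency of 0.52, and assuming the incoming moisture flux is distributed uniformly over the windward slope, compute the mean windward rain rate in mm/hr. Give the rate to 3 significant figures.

R ≈ 26.2 mm/hr

Incoming column moisture flux per unit ridge length: F = V × PW = 20.5 × 19.8 = 405.9 mm·m/s.
Spread over the 29 km slope with efficiency ε = 0.52: R = ε·F/W = 0.52 × 405.9 / 29000 m = 7.278e-03 mm/s.
R = 7.278e-03 × 3600 = 26.2 mm/hr.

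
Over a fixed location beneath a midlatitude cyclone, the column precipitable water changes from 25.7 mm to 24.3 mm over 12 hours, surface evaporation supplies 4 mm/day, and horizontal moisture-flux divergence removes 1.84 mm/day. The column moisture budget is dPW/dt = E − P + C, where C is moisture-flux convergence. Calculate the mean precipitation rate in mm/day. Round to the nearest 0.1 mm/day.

P ≈ 5.0 mm/day

dPW/dt = (24.3 − 25.7) mm / (12/24 day) = -2.800 mm/day.
P = E + C − dPW/dt = 4 + (-1.84) − (-2.800) = 5.0 mm/day.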